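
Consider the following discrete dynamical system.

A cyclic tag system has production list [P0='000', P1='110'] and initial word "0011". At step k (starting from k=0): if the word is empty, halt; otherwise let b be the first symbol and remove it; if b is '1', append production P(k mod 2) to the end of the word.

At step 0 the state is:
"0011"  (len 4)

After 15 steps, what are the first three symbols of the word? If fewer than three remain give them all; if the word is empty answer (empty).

step 0: "0011"  (len 4)
step 1: "011"  (len 3)
step 2: "11"  (len 2)
step 3: "1000"  (len 4)
step 4: "000110"  (len 6)
step 5: "00110"  (len 5)
step 6: "0110"  (len 4)
step 7: "110"  (len 3)
step 8: "10110"  (len 5)
step 9: "0110000"  (len 7)
step 10: "110000"  (len 6)
step 11: "10000000"  (len 8)
step 12: "0000000110"  (len 10)
step 13: "000000110"  (len 9)
step 14: "00000110"  (len 8)
step 15: "0000110"  (len 7)

000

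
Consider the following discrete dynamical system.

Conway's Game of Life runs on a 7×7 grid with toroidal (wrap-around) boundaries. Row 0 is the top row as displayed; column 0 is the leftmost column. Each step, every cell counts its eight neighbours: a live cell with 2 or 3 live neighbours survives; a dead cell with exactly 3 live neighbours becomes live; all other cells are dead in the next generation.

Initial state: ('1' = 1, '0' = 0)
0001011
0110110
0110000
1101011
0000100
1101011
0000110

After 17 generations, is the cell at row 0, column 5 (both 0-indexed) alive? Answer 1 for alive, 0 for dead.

1

[0] 0001011
0110110
0110000
1101011
0000100
1101011
0000110
[1] 0011001
1100111
0000000
1101111
0001000
1001001
0011000
[2] 0000001
1111111
0011000
1011111
0101000
0001100
1100101
[3] 0000000
1100111
0000000
1000011
1100001
0101110
1001101
[4] 0101000
1000011
0100100
0100010
0110000
0101000
1011001
[5] 0101110
1110111
0100100
1100000
1100000
0001000
1001100
[6] 0000000
0000001
0001100
0010000
1110000
1111100
0000010
[7] 0000000
0000000
0001000
0010000
1000000
1001101
0111100
[8] 0011000
0000000
0000000
0000000
1101001
1000111
1110110
[9] 0011100
0000000
0000000
1000000
0100100
0000000
1010000
[10] 0111000
0001000
0000000
0000000
0000000
0100000
0110000
[11] 0101000
0001000
0000000
0000000
0000000
0110000
1001000
[12] 0001100
0010000
0000000
0000000
0000000
0110000
1001000
[13] 0011100
0001000
0000000
0000000
0000000
0110000
0101100
[14] 0000000
0011100
0000000
0000000
0000000
0111000
0100100
[15] 0010100
0001000
0001000
0000000
0010000
0111000
0101000
[16] 0010100
0011100
0000000
0000000
0111000
0101000
0100100
[17] 0110110
0010100
0001000
0010000
0101000
1101100
0100100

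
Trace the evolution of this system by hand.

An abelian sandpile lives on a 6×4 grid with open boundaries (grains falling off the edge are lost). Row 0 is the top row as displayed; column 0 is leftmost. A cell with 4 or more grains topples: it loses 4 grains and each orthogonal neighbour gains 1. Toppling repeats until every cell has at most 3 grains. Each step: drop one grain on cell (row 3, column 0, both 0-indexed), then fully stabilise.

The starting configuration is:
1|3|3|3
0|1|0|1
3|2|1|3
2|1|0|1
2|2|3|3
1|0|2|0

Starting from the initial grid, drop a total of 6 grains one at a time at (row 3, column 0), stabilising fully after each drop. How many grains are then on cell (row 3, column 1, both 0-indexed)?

0) 1|3|3|3
0|1|0|1
3|2|1|3
2|1|0|1
2|2|3|3
1|0|2|0
1) 1|3|3|3
0|1|0|1
3|2|1|3
3|1|0|1
2|2|3|3
1|0|2|0
2) 1|3|3|3
1|1|0|1
0|3|1|3
1|2|0|1
3|2|3|3
1|0|2|0
3) 1|3|3|3
1|1|0|1
0|3|1|3
2|2|0|1
3|2|3|3
1|0|2|0
4) 1|3|3|3
1|1|0|1
0|3|1|3
3|2|0|1
3|2|3|3
1|0|2|0
5) 1|3|3|3
1|1|0|1
1|3|1|3
1|3|0|1
0|3|3|3
2|0|2|0
6) 1|3|3|3
1|1|0|1
1|3|1|3
2|3|0|1
0|3|3|3
2|0|2|0

3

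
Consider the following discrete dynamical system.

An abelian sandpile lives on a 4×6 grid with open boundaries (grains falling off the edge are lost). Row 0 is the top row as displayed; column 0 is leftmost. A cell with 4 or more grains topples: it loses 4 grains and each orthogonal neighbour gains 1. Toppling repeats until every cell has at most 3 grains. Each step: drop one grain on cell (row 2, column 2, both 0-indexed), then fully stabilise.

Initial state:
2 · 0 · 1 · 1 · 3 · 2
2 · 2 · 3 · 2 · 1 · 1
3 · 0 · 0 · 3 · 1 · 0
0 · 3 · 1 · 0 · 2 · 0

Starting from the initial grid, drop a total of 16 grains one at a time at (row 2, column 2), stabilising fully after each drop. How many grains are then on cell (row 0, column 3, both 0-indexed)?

0) 2 · 0 · 1 · 1 · 3 · 2
2 · 2 · 3 · 2 · 1 · 1
3 · 0 · 0 · 3 · 1 · 0
0 · 3 · 1 · 0 · 2 · 0
1) 2 · 0 · 1 · 1 · 3 · 2
2 · 2 · 3 · 2 · 1 · 1
3 · 0 · 1 · 3 · 1 · 0
0 · 3 · 1 · 0 · 2 · 0
2) 2 · 0 · 1 · 1 · 3 · 2
2 · 2 · 3 · 2 · 1 · 1
3 · 0 · 2 · 3 · 1 · 0
0 · 3 · 1 · 0 · 2 · 0
3) 2 · 0 · 1 · 1 · 3 · 2
2 · 2 · 3 · 2 · 1 · 1
3 · 0 · 3 · 3 · 1 · 0
0 · 3 · 1 · 0 · 2 · 0
4) 2 · 0 · 2 · 2 · 3 · 2
2 · 3 · 1 · 0 · 2 · 1
3 · 1 · 2 · 1 · 2 · 0
0 · 3 · 2 · 1 · 2 · 0
5) 2 · 0 · 2 · 2 · 3 · 2
2 · 3 · 1 · 0 · 2 · 1
3 · 1 · 3 · 1 · 2 · 0
0 · 3 · 2 · 1 · 2 · 0
6) 2 · 0 · 2 · 2 · 3 · 2
2 · 3 · 2 · 0 · 2 · 1
3 · 2 · 0 · 2 · 2 · 0
0 · 3 · 3 · 1 · 2 · 0
7) 2 · 0 · 2 · 2 · 3 · 2
2 · 3 · 2 · 0 · 2 · 1
3 · 2 · 1 · 2 · 2 · 0
0 · 3 · 3 · 1 · 2 · 0
8) 2 · 0 · 2 · 2 · 3 · 2
2 · 3 · 2 · 0 · 2 · 1
3 · 2 · 2 · 2 · 2 · 0
0 · 3 · 3 · 1 · 2 · 0
9) 2 · 0 · 2 · 2 · 3 · 2
2 · 3 · 2 · 0 · 2 · 1
3 · 2 · 3 · 2 · 2 · 0
0 · 3 · 3 · 1 · 2 · 0
10) 3 · 1 · 3 · 2 · 3 · 2
0 · 2 · 0 · 1 · 2 · 1
1 · 2 · 3 · 3 · 2 · 0
2 · 1 · 1 · 2 · 2 · 0
11) 3 · 1 · 3 · 2 · 3 · 2
0 · 2 · 1 · 2 · 2 · 1
1 · 3 · 1 · 0 · 3 · 0
2 · 1 · 2 · 3 · 2 · 0
12) 3 · 1 · 3 · 2 · 3 · 2
0 · 2 · 1 · 2 · 2 · 1
1 · 3 · 2 · 0 · 3 · 0
2 · 1 · 2 · 3 · 2 · 0
13) 3 · 1 · 3 · 2 · 3 · 2
0 · 2 · 1 · 2 · 2 · 1
1 · 3 · 3 · 0 · 3 · 0
2 · 1 · 2 · 3 · 2 · 0
14) 3 · 1 · 3 · 2 · 3 · 2
0 · 3 · 2 · 2 · 2 · 1
2 · 0 · 1 · 1 · 3 · 0
2 · 2 · 3 · 3 · 2 · 0
15) 3 · 1 · 3 · 2 · 3 · 2
0 · 3 · 2 · 2 · 2 · 1
2 · 0 · 2 · 1 · 3 · 0
2 · 2 · 3 · 3 · 2 · 0
16) 3 · 1 · 3 · 2 · 3 · 2
0 · 3 · 2 · 2 · 2 · 1
2 · 0 · 3 · 1 · 3 · 0
2 · 2 · 3 · 3 · 2 · 0

2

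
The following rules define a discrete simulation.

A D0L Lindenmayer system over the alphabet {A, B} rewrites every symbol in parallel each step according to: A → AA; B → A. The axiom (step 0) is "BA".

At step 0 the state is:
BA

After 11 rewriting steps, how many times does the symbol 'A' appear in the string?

3072

0) BA
1) AAA
2) AAAAAA
3) AAAAAAAAAAAA
4) AAAAAAAAAAAAAAAAAAAAAAAA
5) AAAAAAAAAAAAAAAAAAAAAAAAAAAAAAAAAAAAAAAAAAAAAAAA
6) AAAAAAAAAAAAAAAAAAAAAAAAAAAAAAAAAAAAAAAAAAAAAAAAAAAAAAAAAAAAAAAAAAAAAAAAAAAAAAAAAAAAAAAAAAAAAAAA
7) AAAAAAAAAAAAAAAAAAAAAAAAAAAAAAAAAAAAAAAAAAAAAAAAAAAAAAAAAA…AAAAAAAAAAAAAAAAAAAAAAAAAAAAAAAAAAAAAAAAAAAAAAAAAAAAAAAAAA  (len 192)
8) AAAAAAAAAAAAAAAAAAAAAAAAAAAAAAAAAAAAAAAAAAAAAAAAAAAAAAAAAA…AAAAAAAAAAAAAAAAAAAAAAAAAAAAAAAAAAAAAAAAAAAAAAAAAAAAAAAAAA  (len 384)
9) AAAAAAAAAAAAAAAAAAAAAAAAAAAAAAAAAAAAAAAAAAAAAAAAAAAAAAAAAA…AAAAAAAAAAAAAAAAAAAAAAAAAAAAAAAAAAAAAAAAAAAAAAAAAAAAAAAAAA  (len 768)
10) AAAAAAAAAAAAAAAAAAAAAAAAAAAAAAAAAAAAAAAAAAAAAAAAAAAAAAAAAA…AAAAAAAAAAAAAAAAAAAAAAAAAAAAAAAAAAAAAAAAAAAAAAAAAAAAAAAAAA  (len 1536)
11) AAAAAAAAAAAAAAAAAAAAAAAAAAAAAAAAAAAAAAAAAAAAAAAAAAAAAAAAAA…AAAAAAAAAAAAAAAAAAAAAAAAAAAAAAAAAAAAAAAAAAAAAAAAAAAAAAAAAA  (len 3072)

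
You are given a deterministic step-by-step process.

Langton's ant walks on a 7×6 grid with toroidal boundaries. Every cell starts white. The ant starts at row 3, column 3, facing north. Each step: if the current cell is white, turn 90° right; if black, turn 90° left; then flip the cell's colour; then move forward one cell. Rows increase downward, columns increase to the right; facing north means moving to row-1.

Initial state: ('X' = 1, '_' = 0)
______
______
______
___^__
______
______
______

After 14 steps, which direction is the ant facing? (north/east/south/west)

[0] ______
______
______
___^__
______
______
______
[1] ______
______
______
___X>_
______
______
______
[2] ______
______
______
___XX_
____v_
______
______
[3] ______
______
______
___XX_
___<X_
______
______
[4] ______
______
______
___^X_
___XX_
______
______
[5] ______
______
______
__<_X_
___XX_
______
______
[6] ______
______
__^___
__X_X_
___XX_
______
______
[7] ______
______
__X>__
__X_X_
___XX_
______
______
[8] ______
______
__XX__
__XvX_
___XX_
______
______
[9] ______
______
__XX__
__<XX_
___XX_
______
______
[10] ______
______
__XX__
___XX_
__vXX_
______
______
[11] ______
______
__XX__
___XX_
_<XXX_
______
______
[12] ______
______
__XX__
_^_XX_
_XXXX_
______
______
[13] ______
______
__XX__
_X>XX_
_XXXX_
______
______
[14] ______
______
__XX__
_XXXX_
_XvXX_
______
______

south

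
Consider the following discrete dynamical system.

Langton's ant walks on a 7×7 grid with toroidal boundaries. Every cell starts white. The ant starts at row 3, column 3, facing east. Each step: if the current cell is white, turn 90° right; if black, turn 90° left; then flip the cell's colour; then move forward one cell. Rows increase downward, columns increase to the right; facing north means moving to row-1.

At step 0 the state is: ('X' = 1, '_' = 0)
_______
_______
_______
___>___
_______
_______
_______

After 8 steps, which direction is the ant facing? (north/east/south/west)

west

k=0  _______
_______
_______
___>___
_______
_______
_______
k=1  _______
_______
_______
___X___
___v___
_______
_______
k=2  _______
_______
_______
___X___
__<X___
_______
_______
k=3  _______
_______
_______
__^X___
__XX___
_______
_______
k=4  _______
_______
_______
__X>___
__XX___
_______
_______
k=5  _______
_______
___^___
__X____
__XX___
_______
_______
k=6  _______
_______
___X>__
__X____
__XX___
_______
_______
k=7  _______
_______
___XX__
__X_v__
__XX___
_______
_______
k=8  _______
_______
___XX__
__X<X__
__XX___
_______
_______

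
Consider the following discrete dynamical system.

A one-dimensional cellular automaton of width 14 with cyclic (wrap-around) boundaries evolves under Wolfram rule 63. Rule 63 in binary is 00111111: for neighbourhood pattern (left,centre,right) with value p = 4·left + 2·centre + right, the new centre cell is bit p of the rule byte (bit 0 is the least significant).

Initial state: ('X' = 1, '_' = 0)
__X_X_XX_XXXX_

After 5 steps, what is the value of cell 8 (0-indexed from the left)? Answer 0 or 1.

1

step 0: __X_X_XX_XXXX_
step 1: XXXXXXX_XX___X
step 2: _______XX_XXXX
step 3: XXXXXXXX_XX___
step 4: X_______XX_XXX
step 5: _XXXXXXXX_XX__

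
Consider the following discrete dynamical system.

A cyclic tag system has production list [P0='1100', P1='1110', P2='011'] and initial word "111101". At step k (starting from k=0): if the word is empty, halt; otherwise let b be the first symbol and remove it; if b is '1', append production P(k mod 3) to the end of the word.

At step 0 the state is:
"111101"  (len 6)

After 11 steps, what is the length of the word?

25

step 0: "111101"  (len 6)
step 1: "111011100"  (len 9)
step 2: "110111001110"  (len 12)
step 3: "10111001110011"  (len 14)
step 4: "01110011100111100"  (len 17)
step 5: "1110011100111100"  (len 16)
step 6: "110011100111100011"  (len 18)
step 7: "100111001111000111100"  (len 21)
step 8: "001110011110001111001110"  (len 24)
step 9: "01110011110001111001110"  (len 23)
step 10: "1110011110001111001110"  (len 22)
step 11: "1100111100011110011101110"  (len 25)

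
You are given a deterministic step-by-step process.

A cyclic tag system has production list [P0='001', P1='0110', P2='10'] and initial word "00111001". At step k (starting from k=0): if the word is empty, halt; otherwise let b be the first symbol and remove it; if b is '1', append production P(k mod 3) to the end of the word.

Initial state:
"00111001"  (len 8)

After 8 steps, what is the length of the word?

k=0  "00111001"  (len 8)
k=1  "0111001"  (len 7)
k=2  "111001"  (len 6)
k=3  "1100110"  (len 7)
k=4  "100110001"  (len 9)
k=5  "001100010110"  (len 12)
k=6  "01100010110"  (len 11)
k=7  "1100010110"  (len 10)
k=8  "1000101100110"  (len 13)

13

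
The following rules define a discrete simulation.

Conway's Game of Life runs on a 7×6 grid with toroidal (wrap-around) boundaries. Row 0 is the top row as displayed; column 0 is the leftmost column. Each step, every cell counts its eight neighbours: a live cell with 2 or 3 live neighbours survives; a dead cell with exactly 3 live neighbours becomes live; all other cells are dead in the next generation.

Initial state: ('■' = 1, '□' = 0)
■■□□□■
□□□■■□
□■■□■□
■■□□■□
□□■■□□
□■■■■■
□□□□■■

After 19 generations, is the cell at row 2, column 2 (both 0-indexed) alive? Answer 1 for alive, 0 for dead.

[0] ■■□□□■
□□□■■□
□■■□■□
■■□□■□
□□■■□□
□■■■■■
□□□□■■
[1] ■□□■□□
□□□■■□
■■■□■□
■□□□■■
□□□□□□
■■□□□■
□□□□□□
[2] □□□■■□
■□□□■□
■■■□□□
■□□■■□
□■□□■□
■□□□□□
□■□□□■
[3] ■□□■■□
■□■□■□
■□■□■□
■□□■■□
■■□■■□
■■□□□■
■□□□■■
[4] ■□□□□□
■□■□■□
■□■□■□
■□□□□□
□□□■□□
□□■■□□
□□□■□□
[5] □■□■□■
■□□□□□
■□□□□□
□■□■□■
□□■■□□
□□■■■□
□□■■□□
[6] ■■□■■□
■■□□□■
■■□□□■
■■□■■□
□■□□□□
□■□□■□
□■□□□□
[7] □□□□■□
□□□□□□
□□□□□□
□□□□■□
□■□■■■
■■■□□□
□■□■■■
[8] □□□■■■
□□□□□□
□□□□□□
□□□■■■
□■□■■■
□□□□□□
□■□■■■
[9] ■□■■□■
□□□□■□
□□□□■□
■□■■□■
■□■■□■
□□□□□□
■□■■□■
[10] ■□■□□□
□□□□■□
□□□□■□
■□■□□□
■□■■□■
□□□□□□
■□■■□■
[11] ■□■□■□
□□□■□■
□□□■□■
■□■□■□
■□■■□■
□□□□□□
■□■■□■
[12] ■□■□□□
■□■■□■
■□■■□■
■□■□□□
■□■■■■
□□□□□□
■□■■■■
[13] □□□□□□
□□□□□□
□□□□□□
□□□□□□
■□■■■■
□□□□□□
■□■■■■
[14] □□□■■■
□□□□□□
□□□□□□
□□□■■■
□□□■■■
□□□□□□
□□□■■■
[15] □□□■□■
□□□□■□
□□□□■□
□□□■□■
□□□■□■
□□□□□□
□□□■□■
[16] □□□■□■
□□□■■■
□□□■■■
□□□■□■
□□□□□□
□□□□□□
□□□□□□
[17] □□□■□■
■□■□□□
■□■□□□
□□□■□■
□□□□□□
□□□□□□
□□□□□□
[18] □□□□□□
■□■■□■
■□■■□■
□□□□□□
□□□□□□
□□□□□□
□□□□□□
[19] □□□□□□
■□■■□■
■□■■□■
□□□□□□
□□□□□□
□□□□□□
□□□□□□

1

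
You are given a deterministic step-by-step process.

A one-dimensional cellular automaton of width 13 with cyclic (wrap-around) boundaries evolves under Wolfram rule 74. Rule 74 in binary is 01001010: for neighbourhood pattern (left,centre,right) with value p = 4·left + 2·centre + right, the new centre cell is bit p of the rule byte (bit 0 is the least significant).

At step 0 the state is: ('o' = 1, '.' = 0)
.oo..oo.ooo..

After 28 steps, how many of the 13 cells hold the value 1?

t=0: .oo..oo.ooo..
t=1: ooo.ooo.o.o..
t=2: o.o.o.o.....o
t=3: o..........oo
t=4: o.........oo.
t=5: .........ooo.
t=6: ........oo.o.
t=7: .......ooo...
t=8: ......oo.o...
t=9: .....ooo.....
t=10: ....oo.o.....
t=11: ...ooo.......
t=12: ..oo.o.......
t=13: .ooo.........
t=14: oo.o.........
t=15: oo..........o
t=16: .o.........oo
t=17: ..........ooo
t=18: .........oo.o
t=19: ........ooo..
t=20: .......oo.o..
t=21: ......ooo....
t=22: .....oo.o....
t=23: ....ooo......
t=24: ...oo.o......
t=25: ..ooo........
t=26: .oo.o........
t=27: ooo..........
t=28: o.o.........o

3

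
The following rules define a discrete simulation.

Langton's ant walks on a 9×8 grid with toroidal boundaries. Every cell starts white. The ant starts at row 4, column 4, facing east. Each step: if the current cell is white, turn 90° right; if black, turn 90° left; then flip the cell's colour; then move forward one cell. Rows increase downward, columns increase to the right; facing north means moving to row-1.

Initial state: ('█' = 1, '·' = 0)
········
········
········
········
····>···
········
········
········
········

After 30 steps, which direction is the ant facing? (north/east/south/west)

east

0) ········
········
········
········
····>···
········
········
········
········
1) ········
········
········
········
····█···
····v···
········
········
········
2) ········
········
········
········
····█···
···<█···
········
········
········
3) ········
········
········
········
···^█···
···██···
········
········
········
4) ········
········
········
········
···█>···
···██···
········
········
········
5) ········
········
········
····^···
···█····
···██···
········
········
········
6) ········
········
········
····█>··
···█····
···██···
········
········
········
7) ········
········
········
····██··
···█·v··
···██···
········
········
········
8) ········
········
········
····██··
···█<█··
···██···
········
········
········
9) ········
········
········
····^█··
···███··
···██···
········
········
········
10) ········
········
········
···<·█··
···███··
···██···
········
········
········
11) ········
········
···^····
···█·█··
···███··
···██···
········
········
········
12) ········
········
···█>···
···█·█··
···███··
···██···
········
········
········
13) ········
········
···██···
···█v█··
···███··
···██···
········
········
········
14) ········
········
···██···
···<██··
···███··
···██···
········
········
········
15) ········
········
···██···
····██··
···v██··
···██···
········
········
········
16) ········
········
···██···
····██··
····>█··
···██···
········
········
········
17) ········
········
···██···
····^█··
·····█··
···██···
········
········
········
18) ········
········
···██···
···<·█··
·····█··
···██···
········
········
········
19) ········
········
···^█···
···█·█··
·····█··
···██···
········
········
········
20) ········
········
··<·█···
···█·█··
·····█··
···██···
········
········
········
21) ········
··^·····
··█·█···
···█·█··
·····█··
···██···
········
········
········
22) ········
··█>····
··█·█···
···█·█··
·····█··
···██···
········
········
········
23) ········
··██····
··█v█···
···█·█··
·····█··
···██···
········
········
········
24) ········
··██····
··<██···
···█·█··
·····█··
···██···
········
········
········
25) ········
··██····
···██···
··v█·█··
·····█··
···██···
········
········
········
26) ········
··██····
···██···
·<██·█··
·····█··
···██···
········
········
········
27) ········
··██····
·^·██···
·███·█··
·····█··
···██···
········
········
········
28) ········
··██····
·█>██···
·███·█··
·····█··
···██···
········
········
········
29) ········
··██····
·████···
·█v█·█··
·····█··
···██···
········
········
········
30) ········
··██····
·████···
·█·>·█··
·····█··
···██···
········
········
········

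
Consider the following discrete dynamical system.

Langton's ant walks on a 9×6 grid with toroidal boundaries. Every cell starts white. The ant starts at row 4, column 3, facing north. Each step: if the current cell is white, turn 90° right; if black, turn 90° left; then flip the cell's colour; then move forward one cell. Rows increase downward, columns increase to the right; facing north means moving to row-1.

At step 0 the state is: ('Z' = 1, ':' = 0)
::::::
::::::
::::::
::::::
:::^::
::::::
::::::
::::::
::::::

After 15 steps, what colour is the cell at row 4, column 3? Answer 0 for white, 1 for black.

0) ::::::
::::::
::::::
::::::
:::^::
::::::
::::::
::::::
::::::
1) ::::::
::::::
::::::
::::::
:::Z>:
::::::
::::::
::::::
::::::
2) ::::::
::::::
::::::
::::::
:::ZZ:
::::v:
::::::
::::::
::::::
3) ::::::
::::::
::::::
::::::
:::ZZ:
:::<Z:
::::::
::::::
::::::
4) ::::::
::::::
::::::
::::::
:::^Z:
:::ZZ:
::::::
::::::
::::::
5) ::::::
::::::
::::::
::::::
::<:Z:
:::ZZ:
::::::
::::::
::::::
6) ::::::
::::::
::::::
::^:::
::Z:Z:
:::ZZ:
::::::
::::::
::::::
7) ::::::
::::::
::::::
::Z>::
::Z:Z:
:::ZZ:
::::::
::::::
::::::
8) ::::::
::::::
::::::
::ZZ::
::ZvZ:
:::ZZ:
::::::
::::::
::::::
9) ::::::
::::::
::::::
::ZZ::
::<ZZ:
:::ZZ:
::::::
::::::
::::::
10) ::::::
::::::
::::::
::ZZ::
:::ZZ:
::vZZ:
::::::
::::::
::::::
11) ::::::
::::::
::::::
::ZZ::
:::ZZ:
:<ZZZ:
::::::
::::::
::::::
12) ::::::
::::::
::::::
::ZZ::
:^:ZZ:
:ZZZZ:
::::::
::::::
::::::
13) ::::::
::::::
::::::
::ZZ::
:Z>ZZ:
:ZZZZ:
::::::
::::::
::::::
14) ::::::
::::::
::::::
::ZZ::
:ZZZZ:
:ZvZZ:
::::::
::::::
::::::
15) ::::::
::::::
::::::
::ZZ::
:ZZZZ:
:Z:>Z:
::::::
::::::
::::::

1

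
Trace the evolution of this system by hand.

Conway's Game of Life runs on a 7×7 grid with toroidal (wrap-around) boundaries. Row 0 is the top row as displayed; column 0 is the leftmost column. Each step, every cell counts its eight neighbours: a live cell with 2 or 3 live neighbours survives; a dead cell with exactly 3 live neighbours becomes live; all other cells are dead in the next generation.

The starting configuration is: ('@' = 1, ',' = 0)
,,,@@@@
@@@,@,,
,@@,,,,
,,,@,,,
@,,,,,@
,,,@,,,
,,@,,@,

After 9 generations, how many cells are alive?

0) ,,,@@@@
@@@,@,,
,@@,,,,
,,,@,,,
@,,,,,@
,,,@,,,
,,@,,@,
1) @,,,,,@
@,,,@,@
@,,,,,,
@@@,,,,
,,,,,,,
,,,,,,@
,,@,,@@
2) ,@,,,,,
,@,,,@,
,,,,,,,
@@,,,,,
@@,,,,,
,,,,,@@
,,,,,@,
3) ,,,,,,,
,,,,,,,
@@,,,,,
@@,,,,,
,@,,,,,
@,,,,@@
,,,,,@@
4) ,,,,,,,
,,,,,,,
@@,,,,,
,,@,,,,
,@,,,,,
@,,,,@,
@,,,,@,
5) ,,,,,,,
,,,,,,,
,@,,,,,
@,@,,,,
,@,,,,,
@@,,,,,
,,,,,,,
6) ,,,,,,,
,,,,,,,
,@,,,,,
@,@,,,,
,,@,,,,
@@,,,,,
,,,,,,,
7) ,,,,,,,
,,,,,,,
,@,,,,,
,,@,,,,
@,@,,,,
,@,,,,,
,,,,,,,
8) ,,,,,,,
,,,,,,,
,,,,,,,
,,@,,,,
,,@,,,,
,@,,,,,
,,,,,,,
9) ,,,,,,,
,,,,,,,
,,,,,,,
,,,,,,,
,@@,,,,
,,,,,,,
,,,,,,,

2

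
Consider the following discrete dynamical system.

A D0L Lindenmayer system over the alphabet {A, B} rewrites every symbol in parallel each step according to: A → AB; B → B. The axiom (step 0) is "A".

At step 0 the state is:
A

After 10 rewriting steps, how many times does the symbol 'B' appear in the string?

10

gen 0: A
gen 1: AB
gen 2: ABB
gen 3: ABBB
gen 4: ABBBB
gen 5: ABBBBB
gen 6: ABBBBBB
gen 7: ABBBBBBB
gen 8: ABBBBBBBB
gen 9: ABBBBBBBBB
gen 10: ABBBBBBBBBB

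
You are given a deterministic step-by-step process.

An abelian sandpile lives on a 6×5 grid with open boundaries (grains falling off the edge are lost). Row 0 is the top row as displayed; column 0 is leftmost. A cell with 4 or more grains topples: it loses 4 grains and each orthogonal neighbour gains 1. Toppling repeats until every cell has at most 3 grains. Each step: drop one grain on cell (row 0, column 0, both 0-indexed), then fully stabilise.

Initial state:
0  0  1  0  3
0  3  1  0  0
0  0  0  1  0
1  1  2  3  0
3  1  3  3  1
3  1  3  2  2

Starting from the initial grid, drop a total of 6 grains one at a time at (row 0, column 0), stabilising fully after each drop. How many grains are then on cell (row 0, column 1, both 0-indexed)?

step 0: 0  0  1  0  3
0  3  1  0  0
0  0  0  1  0
1  1  2  3  0
3  1  3  3  1
3  1  3  2  2
step 1: 1  0  1  0  3
0  3  1  0  0
0  0  0  1  0
1  1  2  3  0
3  1  3  3  1
3  1  3  2  2
step 2: 2  0  1  0  3
0  3  1  0  0
0  0  0  1  0
1  1  2  3  0
3  1  3  3  1
3  1  3  2  2
step 3: 3  0  1  0  3
0  3  1  0  0
0  0  0  1  0
1  1  2  3  0
3  1  3  3  1
3  1  3  2  2
step 4: 0  1  1  0  3
1  3  1  0  0
0  0  0  1  0
1  1  2  3  0
3  1  3  3  1
3  1  3  2  2
step 5: 1  1  1  0  3
1  3  1  0  0
0  0  0  1  0
1  1  2  3  0
3  1  3  3  1
3  1  3  2  2
step 6: 2  1  1  0  3
1  3  1  0  0
0  0  0  1  0
1  1  2  3  0
3  1  3  3  1
3  1  3  2  2

1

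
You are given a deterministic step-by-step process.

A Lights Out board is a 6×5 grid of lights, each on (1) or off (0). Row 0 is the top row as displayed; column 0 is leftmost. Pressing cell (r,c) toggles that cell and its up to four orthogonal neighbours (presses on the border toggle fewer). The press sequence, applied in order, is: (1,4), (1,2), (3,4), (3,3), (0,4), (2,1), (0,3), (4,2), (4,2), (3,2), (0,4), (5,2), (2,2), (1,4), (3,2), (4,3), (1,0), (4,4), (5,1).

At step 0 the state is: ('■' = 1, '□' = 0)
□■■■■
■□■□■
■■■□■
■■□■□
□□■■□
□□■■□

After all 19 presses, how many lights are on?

step 0: □■■■■
■□■□■
■■■□■
■■□■□
□□■■□
□□■■□
step 1: □■■■□
■□■■□
■■■□□
■■□■□
□□■■□
□□■■□
step 2: □■□■□
■■□□□
■■□□□
■■□■□
□□■■□
□□■■□
step 3: □■□■□
■■□□□
■■□□■
■■□□■
□□■■■
□□■■□
step 4: □■□■□
■■□□□
■■□■■
■■■■□
□□■□■
□□■■□
step 5: □■□□■
■■□□■
■■□■■
■■■■□
□□■□■
□□■■□
step 6: □■□□■
■□□□■
□□■■■
■□■■□
□□■□■
□□■■□
step 7: □■■■□
■□□■■
□□■■■
■□■■□
□□■□■
□□■■□
step 8: □■■■□
■□□■■
□□■■■
■□□■□
□■□■■
□□□■□
step 9: □■■■□
■□□■■
□□■■■
■□■■□
□□■□■
□□■■□
step 10: □■■■□
■□□■■
□□□■■
■■□□□
□□□□■
□□■■□
step 11: □■■□■
■□□■□
□□□■■
■■□□□
□□□□■
□□■■□
step 12: □■■□■
■□□■□
□□□■■
■■□□□
□□■□■
□■□□□
step 13: □■■□■
■□■■□
□■■□■
■■■□□
□□■□■
□■□□□
step 14: □■■□□
■□■□■
□■■□□
■■■□□
□□■□■
□■□□□
step 15: □■■□□
■□■□■
□■□□□
■□□■□
□□□□■
□■□□□
step 16: □■■□□
■□■□■
□■□□□
■□□□□
□□■■□
□■□■□
step 17: ■■■□□
□■■□■
■■□□□
■□□□□
□□■■□
□■□■□
step 18: ■■■□□
□■■□■
■■□□□
■□□□■
□□■□■
□■□■■
step 19: ■■■□□
□■■□■
■■□□□
■□□□■
□■■□■
■□■■■

17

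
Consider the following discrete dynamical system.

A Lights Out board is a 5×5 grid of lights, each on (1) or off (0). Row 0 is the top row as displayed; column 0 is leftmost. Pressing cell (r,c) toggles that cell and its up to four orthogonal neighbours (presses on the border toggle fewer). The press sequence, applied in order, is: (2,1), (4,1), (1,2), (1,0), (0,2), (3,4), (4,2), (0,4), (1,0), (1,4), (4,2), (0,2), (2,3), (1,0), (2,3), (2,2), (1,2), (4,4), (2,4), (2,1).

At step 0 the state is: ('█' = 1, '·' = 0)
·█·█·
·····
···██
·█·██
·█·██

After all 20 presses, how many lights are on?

0) ·█·█·
·····
···██
·█·██
·█·██
1) ·█·█·
·█···
█████
···██
·█·██
2) ·█·█·
·█···
█████
·█·██
█·███
3) ·███·
··██·
██·██
·█·██
█·███
4) ████·
████·
·█·██
·█·██
█·███
5) █····
██·█·
·█·██
·█·██
█·███
6) █····
██·█·
·█·█·
·█···
█·██·
7) █····
██·█·
·█·█·
·██··
██···
8) █··██
██·██
·█·█·
·██··
██···
9) ···██
···██
██·█·
·██··
██···
10) ···█·
·····
██·██
·██··
██···
11) ···█·
·····
██·██
·█···
█·██·
12) ·██··
··█··
██·██
·█···
█·██·
13) ·██··
··██·
███··
·█·█·
█·██·
14) ███··
████·
·██··
·█·█·
█·██·
15) ███··
███··
·█·██
·█···
█·██·
16) ███··
██···
··█·█
·██··
█·██·
17) ██···
█·██·
····█
·██··
█·██·
18) ██···
█·██·
····█
·██·█
█·█·█
19) ██···
█·███
···█·
·██··
█·█·█
20) ██···
█████
████·
··█··
█·█·█

15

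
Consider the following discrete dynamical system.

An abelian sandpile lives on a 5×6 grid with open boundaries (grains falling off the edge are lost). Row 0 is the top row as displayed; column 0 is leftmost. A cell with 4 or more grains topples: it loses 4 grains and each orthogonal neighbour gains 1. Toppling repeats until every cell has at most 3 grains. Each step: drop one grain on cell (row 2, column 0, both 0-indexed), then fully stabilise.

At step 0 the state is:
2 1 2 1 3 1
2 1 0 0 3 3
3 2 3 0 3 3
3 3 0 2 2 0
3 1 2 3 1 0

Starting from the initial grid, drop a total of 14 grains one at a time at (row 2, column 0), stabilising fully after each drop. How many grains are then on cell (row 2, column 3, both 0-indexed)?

1

k=0  2 1 2 1 3 1
2 1 0 0 3 3
3 2 3 0 3 3
3 3 0 2 2 0
3 1 2 3 1 0
k=1  2 1 2 1 3 1
3 2 1 0 3 3
2 1 0 1 3 3
2 1 2 2 2 0
0 3 2 3 1 0
k=2  2 1 2 1 3 1
3 2 1 0 3 3
3 1 0 1 3 3
2 1 2 2 2 0
0 3 2 3 1 0
k=3  3 1 2 1 3 1
0 3 1 0 3 3
1 2 0 1 3 3
3 1 2 2 2 0
0 3 2 3 1 0
k=4  3 1 2 1 3 1
0 3 1 0 3 3
2 2 0 1 3 3
3 1 2 2 2 0
0 3 2 3 1 0
k=5  3 1 2 1 3 1
0 3 1 0 3 3
3 2 0 1 3 3
3 1 2 2 2 0
0 3 2 3 1 0
k=6  3 1 2 1 3 1
1 3 1 0 3 3
1 3 0 1 3 3
0 2 2 2 2 0
1 3 2 3 1 0
k=7  3 1 2 1 3 1
1 3 1 0 3 3
2 3 0 1 3 3
0 2 2 2 2 0
1 3 2 3 1 0
k=8  3 1 2 1 3 1
1 3 1 0 3 3
3 3 0 1 3 3
0 2 2 2 2 0
1 3 2 3 1 0
k=9  3 2 2 1 3 1
3 0 2 0 3 3
1 1 1 1 3 3
1 3 2 2 2 0
1 3 2 3 1 0
k=10  3 2 2 1 3 1
3 0 2 0 3 3
2 1 1 1 3 3
1 3 2 2 2 0
1 3 2 3 1 0
k=11  3 2 2 1 3 1
3 0 2 0 3 3
3 1 1 1 3 3
1 3 2 2 2 0
1 3 2 3 1 0
k=12  0 3 2 1 3 1
1 1 2 0 3 3
1 2 1 1 3 3
2 3 2 2 2 0
1 3 2 3 1 0
k=13  0 3 2 1 3 1
1 1 2 0 3 3
2 2 1 1 3 3
2 3 2 2 2 0
1 3 2 3 1 0
k=14  0 3 2 1 3 1
1 1 2 0 3 3
3 2 1 1 3 3
2 3 2 2 2 0
1 3 2 3 1 0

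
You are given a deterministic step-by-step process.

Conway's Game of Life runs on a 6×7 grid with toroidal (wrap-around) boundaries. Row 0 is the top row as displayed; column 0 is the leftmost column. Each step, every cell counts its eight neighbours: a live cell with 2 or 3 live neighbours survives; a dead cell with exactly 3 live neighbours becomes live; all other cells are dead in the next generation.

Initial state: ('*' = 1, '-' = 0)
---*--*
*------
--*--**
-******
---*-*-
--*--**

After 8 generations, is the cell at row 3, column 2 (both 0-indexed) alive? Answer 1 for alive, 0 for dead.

1

[0] ---*--*
*------
--*--**
-******
---*-*-
--*--**
[1] *----**
*----*-
--*----
**-----
**-----
--**-**
[2] **-----
**---*-
*-----*
*-*----
-------
--*-**-
[3] *-*-**-
-------
-------
**----*
-*-*---
-*-----
[4] -*-----
-------
*------
***----
-*-----
**-**--
[5] ***----
-------
*------
*-*----
---*---
**-----
[6] *-*----
*------
-*-----
-*-----
*-*----
*------
[7] *-----*
*------
**-----
***----
*------
*-----*
[8] -*-----
-------
--*---*
--*---*
-------
-*-----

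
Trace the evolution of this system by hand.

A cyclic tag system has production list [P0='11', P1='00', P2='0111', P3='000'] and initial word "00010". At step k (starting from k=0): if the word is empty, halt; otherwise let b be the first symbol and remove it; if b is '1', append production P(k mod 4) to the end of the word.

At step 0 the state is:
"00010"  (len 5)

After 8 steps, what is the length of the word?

[0] "00010"  (len 5)
[1] "0010"  (len 4)
[2] "010"  (len 3)
[3] "10"  (len 2)
[4] "0000"  (len 4)
[5] "000"  (len 3)
[6] "00"  (len 2)
[7] "0"  (len 1)
[8] (halted — word empty)

0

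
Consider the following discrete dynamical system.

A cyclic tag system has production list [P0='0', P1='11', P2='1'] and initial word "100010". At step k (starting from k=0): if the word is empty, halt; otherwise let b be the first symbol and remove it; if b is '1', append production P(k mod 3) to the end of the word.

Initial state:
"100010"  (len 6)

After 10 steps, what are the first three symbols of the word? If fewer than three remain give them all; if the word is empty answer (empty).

110

gen 0: "100010"  (len 6)
gen 1: "000100"  (len 6)
gen 2: "00100"  (len 5)
gen 3: "0100"  (len 4)
gen 4: "100"  (len 3)
gen 5: "0011"  (len 4)
gen 6: "011"  (len 3)
gen 7: "11"  (len 2)
gen 8: "111"  (len 3)
gen 9: "111"  (len 3)
gen 10: "110"  (len 3)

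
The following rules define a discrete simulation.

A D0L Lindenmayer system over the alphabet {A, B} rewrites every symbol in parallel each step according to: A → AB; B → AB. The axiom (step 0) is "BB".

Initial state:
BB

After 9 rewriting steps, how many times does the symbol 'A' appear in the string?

512

[0] BB
[1] ABAB
[2] ABABABAB
[3] ABABABABABABABAB
[4] ABABABABABABABABABABABABABABABAB
[5] ABABABABABABABABABABABABABABABABABABABABABABABABABABABABABABABAB
[6] ABABABABABABABABABABABABABABABABABABABABABABABABABABABABAB…ABABABABABABABABABABABABABABABABABABABABABABABABABABABABAB  (len 128)
[7] ABABABABABABABABABABABABABABABABABABABABABABABABABABABABAB…ABABABABABABABABABABABABABABABABABABABABABABABABABABABABAB  (len 256)
[8] ABABABABABABABABABABABABABABABABABABABABABABABABABABABABAB…ABABABABABABABABABABABABABABABABABABABABABABABABABABABABAB  (len 512)
[9] ABABABABABABABABABABABABABABABABABABABABABABABABABABABABAB…ABABABABABABABABABABABABABABABABABABABABABABABABABABABABAB  (len 1024)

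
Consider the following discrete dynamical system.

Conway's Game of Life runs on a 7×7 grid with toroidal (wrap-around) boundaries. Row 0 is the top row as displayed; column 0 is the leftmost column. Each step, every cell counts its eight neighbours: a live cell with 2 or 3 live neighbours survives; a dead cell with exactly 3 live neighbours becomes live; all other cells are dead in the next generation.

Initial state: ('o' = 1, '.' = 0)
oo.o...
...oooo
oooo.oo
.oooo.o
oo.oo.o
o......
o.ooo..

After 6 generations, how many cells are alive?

[0] oo.o...
...oooo
oooo.oo
.oooo.o
oo.oo.o
o......
o.ooo..
[1] oo.....
.......
.......
.......
....o.o
.....o.
o.ooo.o
[2] oooo..o
.......
.......
.......
.....o.
o......
o.ooooo
[3] .......
ooo....
.......
.......
.......
oo.o...
....oo.
[4] .o.....
.o.....
.o.....
.......
.......
....o..
....o..
[5] .......
ooo....
.......
.......
.......
.......
.......
[6] .o.....
.o.....
.o.....
.......
.......
.......
.......

3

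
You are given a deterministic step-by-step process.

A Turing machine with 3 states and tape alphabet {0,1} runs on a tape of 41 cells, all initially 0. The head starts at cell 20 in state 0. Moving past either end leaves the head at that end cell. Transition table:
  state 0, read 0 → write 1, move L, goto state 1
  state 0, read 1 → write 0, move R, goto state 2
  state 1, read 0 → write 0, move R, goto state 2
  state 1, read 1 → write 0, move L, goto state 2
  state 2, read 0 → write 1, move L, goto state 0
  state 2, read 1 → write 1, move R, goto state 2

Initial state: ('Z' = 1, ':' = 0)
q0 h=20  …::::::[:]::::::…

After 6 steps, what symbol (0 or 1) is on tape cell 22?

k=0  q0 h=20  …::::::[:]::::::…
k=1  q1 h=19  …::::::[:]Z:::::…
k=2  q2 h=20  …::::::[Z]::::::…
k=3  q2 h=21  …:::::Z[:]::::::…
k=4  q0 h=20  …::::::[Z]Z:::::…
k=5  q2 h=21  …::::::[Z]::::::…
k=6  q2 h=22  …:::::Z[:]::::::…

0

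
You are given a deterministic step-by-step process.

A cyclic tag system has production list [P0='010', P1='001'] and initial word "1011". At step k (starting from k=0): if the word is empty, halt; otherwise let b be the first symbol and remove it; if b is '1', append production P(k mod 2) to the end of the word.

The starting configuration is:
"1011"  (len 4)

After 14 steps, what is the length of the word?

8

step 0: "1011"  (len 4)
step 1: "011010"  (len 6)
step 2: "11010"  (len 5)
step 3: "1010010"  (len 7)
step 4: "010010001"  (len 9)
step 5: "10010001"  (len 8)
step 6: "0010001001"  (len 10)
step 7: "010001001"  (len 9)
step 8: "10001001"  (len 8)
step 9: "0001001010"  (len 10)
step 10: "001001010"  (len 9)
step 11: "01001010"  (len 8)
step 12: "1001010"  (len 7)
step 13: "001010010"  (len 9)
step 14: "01010010"  (len 8)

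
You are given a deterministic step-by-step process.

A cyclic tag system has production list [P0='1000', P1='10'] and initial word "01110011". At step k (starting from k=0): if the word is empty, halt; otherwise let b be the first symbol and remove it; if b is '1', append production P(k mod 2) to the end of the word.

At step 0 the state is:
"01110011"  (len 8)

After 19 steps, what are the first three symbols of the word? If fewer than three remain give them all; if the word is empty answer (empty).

step 0: "01110011"  (len 8)
step 1: "1110011"  (len 7)
step 2: "11001110"  (len 8)
step 3: "10011101000"  (len 11)
step 4: "001110100010"  (len 12)
step 5: "01110100010"  (len 11)
step 6: "1110100010"  (len 10)
step 7: "1101000101000"  (len 13)
step 8: "10100010100010"  (len 14)
step 9: "01000101000101000"  (len 17)
step 10: "1000101000101000"  (len 16)
step 11: "0001010001010001000"  (len 19)
step 12: "001010001010001000"  (len 18)
step 13: "01010001010001000"  (len 17)
step 14: "1010001010001000"  (len 16)
step 15: "0100010100010001000"  (len 19)
step 16: "100010100010001000"  (len 18)
step 17: "000101000100010001000"  (len 21)
step 18: "00101000100010001000"  (len 20)
step 19: "0101000100010001000"  (len 19)

010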